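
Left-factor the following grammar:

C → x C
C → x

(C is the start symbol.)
C → x C'
C' → C
C' → ε

Left-factoring transforms A → αβ₁ | αβ₂ into A → αA' and A' → β₁ | β₂
(α is the longest common prefix among the alternatives). Repeat until
no nonterminal has two alternatives with a common prefix.

Round 1: C has alternatives sharing prefix 'x'. Introduce C': C → x C'
  Add: C' → C
  Add: C' → ε

No remaining common prefixes — done.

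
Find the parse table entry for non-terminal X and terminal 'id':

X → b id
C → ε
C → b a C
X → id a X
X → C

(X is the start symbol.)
X → id a X

To find M[X, 'id'], we find productions for X where 'id' is in the predict set (PREDICT(N → α) = (FIRST(α) \ {ε}) ∪ (FOLLOW(N) if α ⇒* ε)).

Relevant sets:
  FIRST(C) = { 'b', ε }
  FOLLOW(X) = { $ }

X → b id: PREDICT = { 'b' }
X → id a X: PREDICT = { 'id' }
  'id' is in predict set, so this production goes in M[X, 'id']
X → C: PREDICT = { $, 'b' }

M[X, 'id'] = X → id a X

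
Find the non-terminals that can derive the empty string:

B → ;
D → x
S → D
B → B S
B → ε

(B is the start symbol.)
A non-terminal is nullable if it can derive ε (the empty string): either it has an ε-production, or it has a production whose right-hand side consists entirely of nullable non-terminals.

ε-productions: B → ε
So B is immediately nullable.
No further non-terminal can be added: every production for the remaining non-terminals contains a terminal or a non-nullable non-terminal.
Nullable = { 'B' }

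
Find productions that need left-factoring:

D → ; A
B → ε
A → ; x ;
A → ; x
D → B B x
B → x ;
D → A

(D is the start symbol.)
Left-factoring is needed when two productions for the same non-terminal
share a common prefix on the right-hand side.

Productions for D:
  D → ; A
  D → B B x
  D → A
Productions for B:
  B → ε
  B → x ;
Productions for A:
  A → ; x ;
  A → ; x

Found common prefix '; x' in productions for A

Answer: Yes, A has productions with common prefix '; x'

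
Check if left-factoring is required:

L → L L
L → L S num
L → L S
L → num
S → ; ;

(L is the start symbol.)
Yes, L has productions with common prefix 'L'

Left-factoring is needed when two productions for the same non-terminal
share a common prefix on the right-hand side.

Productions for L:
  L → L L
  L → L S num
  L → L S
  L → num

Found common prefix 'L' in productions for L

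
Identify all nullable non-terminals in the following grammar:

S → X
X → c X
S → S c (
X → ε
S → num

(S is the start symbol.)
{ 'S', 'X' }

ε-productions: X → ε
So X is immediately nullable.
S → X: every symbol on the right is nullable, so S is nullable too.
Every non-terminal is now nullable.
Nullable = { 'S', 'X' }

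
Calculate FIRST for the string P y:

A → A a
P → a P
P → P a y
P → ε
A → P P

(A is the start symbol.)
{ 'a', 'y' }

FIRST sets of the non-terminals involved (from the grammar, by fixed-point iteration):
  FIRST(P) = { 'a', ε }

To compute FIRST(P y), process the symbols left to right:
Symbol P is a non-terminal. Add FIRST(P) \ {ε} = { 'a' }
P is nullable (ε ∈ FIRST(P)), continue to the next symbol.
Symbol y is a terminal. Add 'y' and stop.
FIRST(P y) = { 'a', 'y' }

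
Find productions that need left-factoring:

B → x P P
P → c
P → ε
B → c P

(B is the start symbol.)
No, left-factoring is not needed

Left-factoring is needed when two productions for the same non-terminal
share a common prefix on the right-hand side.

Productions for B:
  B → x P P
  B → c P
Productions for P:
  P → c
  P → ε

No common prefixes found.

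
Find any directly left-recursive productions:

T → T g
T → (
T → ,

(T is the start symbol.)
Yes, T is left-recursive

Direct left recursion occurs when N → N α for some non-terminal N (the right-hand side begins with the left-hand side itself).

T → T g: LEFT RECURSIVE (starts with T)
T → (: starts with '('
T → ,: starts with ','

The grammar has direct left recursion on: T.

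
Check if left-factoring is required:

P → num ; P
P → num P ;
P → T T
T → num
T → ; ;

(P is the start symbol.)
Left-factoring is needed when two productions for the same non-terminal
share a common prefix on the right-hand side.

Productions for P:
  P → num ; P
  P → num P ;
  P → T T
Productions for T:
  T → num
  T → ; ;

Found common prefix 'num' in productions for P

Answer: Yes, P has productions with common prefix 'num'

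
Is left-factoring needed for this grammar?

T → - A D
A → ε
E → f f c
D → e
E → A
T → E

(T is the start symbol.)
Left-factoring is needed when two productions for the same non-terminal
share a common prefix on the right-hand side.

Productions for T:
  T → - A D
  T → E
Productions for E:
  E → f f c
  E → A

No common prefixes found.

Answer: No, left-factoring is not needed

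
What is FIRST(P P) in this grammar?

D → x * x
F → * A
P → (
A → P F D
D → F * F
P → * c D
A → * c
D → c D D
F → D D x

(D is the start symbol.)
FIRST sets of the non-terminals involved (from the grammar, by fixed-point iteration):
  FIRST(P) = { '(', '*' }

To compute FIRST(P P), process the symbols left to right:
Symbol P is a non-terminal. Add FIRST(P) \ {ε} = { '(', '*' }
P is not nullable (ε ∉ FIRST(P)), so stop here.
FIRST(P P) = { '(', '*' }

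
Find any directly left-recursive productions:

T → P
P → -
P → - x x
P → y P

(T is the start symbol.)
T → P: starts with P
P → -: starts with '-'
P → - x x: starts with '-'
P → y P: starts with y

No direct left recursion found.

Answer: No direct left recursion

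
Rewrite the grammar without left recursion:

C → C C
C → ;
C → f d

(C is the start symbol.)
C → ; C'
C → f d C'
C' → C C'
C' → ε

C is directly left-recursive. The standard transformation for
  A → A α₁ | ... | A α_m | β₁ | ... | β_n
is
  A  → β₁ A' | ... | β_n A'
  A' → α₁ A' | ... | α_m A' | ε

C → ; becomes C → ; C'
C → f d becomes C → f d C'
C → C C becomes C' → C C'
Add C' → ε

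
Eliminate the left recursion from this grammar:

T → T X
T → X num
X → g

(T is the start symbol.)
T → X num T'
T' → X T'
T' → ε
X → g

T is directly left-recursive. The standard transformation for
  A → A α₁ | ... | A α_m | β₁ | ... | β_n
is
  A  → β₁ A' | ... | β_n A'
  A' → α₁ A' | ... | α_m A' | ε

T → X num becomes T → X num T'
T → T X becomes T' → X T'
Add T' → ε

Productions for other non-terminals are unchanged:
  X → g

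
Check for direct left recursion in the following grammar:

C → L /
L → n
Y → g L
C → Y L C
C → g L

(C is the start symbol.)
C → L /: starts with L
L → n: starts with n
Y → g L: starts with g
C → Y L C: starts with Y
C → g L: starts with g

No direct left recursion found.

Answer: No direct left recursion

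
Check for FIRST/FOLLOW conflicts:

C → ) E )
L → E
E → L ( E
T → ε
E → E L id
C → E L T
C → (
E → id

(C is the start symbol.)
A FIRST/FOLLOW conflict occurs when a non-terminal N has a nullable alternative N → β (β ⇒* ε) and another alternative N → α with FIRST(α) ∩ FOLLOW(N) ≠ ∅: on such a lookahead the parser cannot decide between expanding α and letting N vanish via β.

Nullable non-terminals: T.
T has a nullable alternative but only one production, so nothing to check.

C, E, L have no nullable alternative, so no FIRST/FOLLOW check is needed there.

No FIRST/FOLLOW conflicts found.

Answer: No FIRST/FOLLOW conflicts.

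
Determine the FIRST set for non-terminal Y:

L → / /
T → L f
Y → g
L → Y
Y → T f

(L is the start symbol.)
{ '/', 'g' }

To compute FIRST(Y), examine every production with Y on the left-hand side, reading each right-hand side left to right until a non-nullable symbol is reached.

FIRST sets of the other non-terminals involved (by the same procedure, iterated to a fixed point):
  FIRST(T) = { '/', 'g' }

From Y → g:
  - g is a terminal: add 'g' and stop
From Y → T f:
  - T is a non-terminal: add FIRST(T) \ {ε} = { '/', 'g' }
    T is not nullable, so stop

Collecting: FIRST(Y) = { '/', 'g' }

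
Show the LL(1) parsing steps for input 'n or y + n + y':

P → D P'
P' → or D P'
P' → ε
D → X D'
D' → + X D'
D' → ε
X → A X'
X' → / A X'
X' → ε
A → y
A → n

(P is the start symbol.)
Stack is shown with the top on the left.

Stack         Input             Action
--------------------------------------
P $           n or y + n + y $  output P → D P'
D P' $        n or y + n + y $  output D → X D'
X D' P' $     n or y + n + y $  output X → A X'
A X' D' P' $  n or y + n + y $  output A → n
n X' D' P' $  n or y + n + y $  match 'n'
X' D' P' $    or y + n + y $    output X' → ε
D' P' $       or y + n + y $    output D' → ε
P' $          or y + n + y $    output P' → or D P'
or D P' $     or y + n + y $    match 'or'
D P' $        y + n + y $       output D → X D'
X D' P' $     y + n + y $       output X → A X'
A X' D' P' $  y + n + y $       output A → y
y X' D' P' $  y + n + y $       match 'y'
X' D' P' $    + n + y $         output X' → ε
D' P' $       + n + y $         output D' → + X D'
+ X D' P' $   + n + y $         match '+'
X D' P' $     n + y $           output X → A X'
A X' D' P' $  n + y $           output A → n
n X' D' P' $  n + y $           match 'n'
X' D' P' $    + y $             output X' → ε
D' P' $       + y $             output D' → + X D'
+ X D' P' $   + y $             match '+'
X D' P' $     y $               output X → A X'
A X' D' P' $  y $               output A → y
y X' D' P' $  y $               match 'y'
X' D' P' $    $                 output X' → ε
D' P' $       $                 output D' → ε
P' $          $                 output P' → ε
$             $                 accept

The string is accepted.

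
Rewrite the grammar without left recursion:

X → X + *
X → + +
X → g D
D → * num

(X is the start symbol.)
X → + + X'
X → g D X'
X' → + * X'
X' → ε
D → * num

X is directly left-recursive. The standard transformation for
  A → A α₁ | ... | A α_m | β₁ | ... | β_n
is
  A  → β₁ A' | ... | β_n A'
  A' → α₁ A' | ... | α_m A' | ε

X → + + becomes X → + + X'
X → g D becomes X → g D X'
X → X + * becomes X' → + * X'
Add X' → ε

Productions for other non-terminals are unchanged:
  D → * num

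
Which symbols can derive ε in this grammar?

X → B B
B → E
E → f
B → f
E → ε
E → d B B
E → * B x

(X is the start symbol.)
{ 'B', 'E', 'X' }

ε-productions: E → ε
So E is immediately nullable.
B → E: every symbol on the right is nullable, so B is nullable too.
X → B B: every symbol on the right is nullable, so X is nullable too.
Every non-terminal is now nullable.
Nullable = { 'B', 'E', 'X' }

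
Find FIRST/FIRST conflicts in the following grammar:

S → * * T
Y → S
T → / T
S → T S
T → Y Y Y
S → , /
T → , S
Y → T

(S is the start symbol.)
Yes. S → '*' '*' T / S → T S on { '*' }; S → T S / S → ',' '/' on { ',' }; Y → S / Y → T on { '*', ',', '/' }; T → '/' T / T → Y Y Y on { '/' }; T → Y Y Y / T → ',' S on { ',' }

A FIRST/FIRST conflict occurs when two productions N → α and N → β for the same non-terminal have FIRST(α) ∩ FIRST(β) ≠ ∅ (with ε ∈ FIRST of a nullable right-hand side, so two nullable alternatives also conflict).

FIRST sets of the non-terminals at (or reachable through a nullable prefix from) the front of some alternative:
  FIRST(T) = { '*', ',', '/' }
  FIRST(S) = { '*', ',', '/' }
  FIRST(Y) = { '*', ',', '/' }

Productions for S:
  S → * * T: FIRST = { '*' }
  S → T S: FIRST = { '*', ',', '/' }
  S → , /: FIRST = { ',' }
Productions for Y:
  Y → S: FIRST = { '*', ',', '/' }
  Y → T: FIRST = { '*', ',', '/' }
Productions for T:
  T → / T: FIRST = { '/' }
  T → Y Y Y: FIRST = { '*', ',', '/' }
  T → , S: FIRST = { ',' }

Conflict for S: S → * * T and S → T S
  Overlap: { '*' }
Conflict for S: S → T S and S → , /
  Overlap: { ',' }
Conflict for Y: Y → S and Y → T
  Overlap: { '*', ',', '/' }
Conflict for T: T → / T and T → Y Y Y
  Overlap: { '/' }
Conflict for T: T → Y Y Y and T → , S
  Overlap: { ',' }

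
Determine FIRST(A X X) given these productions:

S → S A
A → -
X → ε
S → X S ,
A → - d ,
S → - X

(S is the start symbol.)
FIRST sets of the non-terminals involved (from the grammar, by fixed-point iteration):
  FIRST(A) = { '-' }

To compute FIRST(A X X), process the symbols left to right:
Symbol A is a non-terminal. Add FIRST(A) \ {ε} = { '-' }
A is not nullable (ε ∉ FIRST(A)), so stop here.
FIRST(A X X) = { '-' }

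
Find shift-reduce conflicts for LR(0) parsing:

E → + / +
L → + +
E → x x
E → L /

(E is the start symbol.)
No shift-reduce conflicts

A shift-reduce conflict occurs when an LR(0) state has both:
  - a complete (reduce) item [A → α .] (dot at the end), and
  - a shift item [B → β . c γ] (dot before a terminal).

Augment with E' → E and build the canonical LR(0) collection (I0 = CLOSURE({[E' → . E]}), then GOTO on every symbol after a dot until no new states appear). It has 10 states:
  I0: { [E → . + / +], [E → . L /], [E → . x x], [E' → . E], [L → . + +] }  — shift
  I1: { [E → + . / +], [L → + . +] }  — shift
  I2: { [E' → E .] }  — accept
  I3: { [E → L . /] }  — shift
  I4: { [E → x . x] }  — shift
  I5: { [E → x x .] }  — reduce
  I6: { [E → L / .] }  — reduce
  I7: { [L → + + .] }  — reduce
  I8: { [E → + / . +] }  — shift
  I9: { [E → + / + .] }  — reduce

No state contains both a complete item and a shift item.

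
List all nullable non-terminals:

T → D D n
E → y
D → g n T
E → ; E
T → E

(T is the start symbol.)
There are no ε-productions, so no non-terminal can derive ε.
No non-terminals are nullable.

Answer: None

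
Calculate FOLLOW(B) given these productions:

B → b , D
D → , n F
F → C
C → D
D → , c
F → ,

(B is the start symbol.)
To compute FOLLOW(B), find every occurrence of B on a right-hand side N → α B β: add FIRST(β) \ {ε}, and if β is empty or nullable also add FOLLOW(N). Iterate to a fixed point.

B is the start symbol, so $ ∈ FOLLOW(B).
B does not occur on any right-hand side.

Taking the union: FOLLOW(B) = { $ }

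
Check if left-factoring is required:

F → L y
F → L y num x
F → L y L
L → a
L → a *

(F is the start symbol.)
Yes, F has productions with common prefix 'L y'; L has productions with common prefix 'a'

Left-factoring is needed when two productions for the same non-terminal
share a common prefix on the right-hand side.

Productions for F:
  F → L y
  F → L y num x
  F → L y L
Productions for L:
  L → a
  L → a *

Found common prefix 'L y' in productions for F
Found common prefix 'a' in productions for L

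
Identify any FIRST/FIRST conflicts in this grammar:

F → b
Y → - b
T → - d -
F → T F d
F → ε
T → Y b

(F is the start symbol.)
FIRST sets of the non-terminals at (or reachable through a nullable prefix from) the front of some alternative:
  FIRST(T) = { '-' }
  FIRST(Y) = { '-' }

Productions for F:
  F → b: FIRST = { 'b' }
  F → T F d: FIRST = { '-' }
  F → ε: FIRST = { ε }
Productions for T:
  T → - d -: FIRST = { '-' }
  T → Y b: FIRST = { '-' }
Y has only one production, so no FIRST/FIRST conflict is possible there.

Conflict for T: T → - d - and T → Y b
  Overlap: { '-' }

Answer: Yes. T → '-' d '-' / T → Y b on { '-' }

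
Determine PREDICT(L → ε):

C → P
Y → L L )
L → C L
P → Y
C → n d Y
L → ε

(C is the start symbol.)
PREDICT(L → ε) = (FIRST(RHS) \ {ε}) ∪ (FOLLOW(L) if ε ∈ FIRST(RHS), i.e. RHS ⇒* ε)
The right-hand side is ε (FIRST(ε) = { ε }), so the predict set is FOLLOW(L) = { ')', 'n' }
PREDICT(L → ε) = { ')', 'n' }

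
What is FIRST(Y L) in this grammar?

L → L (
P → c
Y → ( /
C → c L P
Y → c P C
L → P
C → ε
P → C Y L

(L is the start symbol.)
{ '(', 'c' }

FIRST sets of the non-terminals involved (from the grammar, by fixed-point iteration):
  FIRST(Y) = { '(', 'c' }

To compute FIRST(Y L), process the symbols left to right:
Symbol Y is a non-terminal. Add FIRST(Y) \ {ε} = { '(', 'c' }
Y is not nullable (ε ∉ FIRST(Y)), so stop here.
FIRST(Y L) = { '(', 'c' }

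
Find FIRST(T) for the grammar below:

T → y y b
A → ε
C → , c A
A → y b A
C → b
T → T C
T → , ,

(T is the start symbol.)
{ ',', 'y' }

From T → y y b:
  - y is a terminal: add 'y' and stop
From T → T C:
  - T is the symbol being defined: contributes nothing new
    T is not nullable, so stop
From T → , ,:
  - ',' is a terminal: add ',' and stop

Collecting: FIRST(T) = { ',', 'y' }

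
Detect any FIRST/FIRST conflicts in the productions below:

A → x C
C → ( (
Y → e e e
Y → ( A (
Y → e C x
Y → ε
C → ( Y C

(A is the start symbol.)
Yes. C → '(' '(' / C → '(' Y C on { '(' }; Y → e e e / Y → e C x on { 'e' }

A FIRST/FIRST conflict occurs when two productions N → α and N → β for the same non-terminal have FIRST(α) ∩ FIRST(β) ≠ ∅ (with ε ∈ FIRST of a nullable right-hand side, so two nullable alternatives also conflict).

Productions for C:
  C → ( (: FIRST = { '(' }
  C → ( Y C: FIRST = { '(' }
Productions for Y:
  Y → e e e: FIRST = { 'e' }
  Y → ( A (: FIRST = { '(' }
  Y → e C x: FIRST = { 'e' }
  Y → ε: FIRST = { ε }
A has only one production, so no FIRST/FIRST conflict is possible there.

Conflict for C: C → ( ( and C → ( Y C
  Overlap: { '(' }
Conflict for Y: Y → e e e and Y → e C x
  Overlap: { 'e' }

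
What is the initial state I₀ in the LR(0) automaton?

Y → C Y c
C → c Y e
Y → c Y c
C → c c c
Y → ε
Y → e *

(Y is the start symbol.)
{ [C → . c Y e], [C → . c c c], [Y → . C Y c], [Y → . c Y c], [Y → . e *], [Y → .], [Y' → . Y] }

First, augment the grammar with Y' → Y
I₀ = CLOSURE({ [Y' → . Y] }):
  [Y' → . Y] has the dot before Y: add [Y → . C Y c], [Y → . c Y c], [Y → .], [Y → . e *]
  [Y → . C Y c] has the dot before C: add [C → . c Y e], [C → . c c c]
No further items can be added.

I₀ = { [C → . c Y e], [C → . c c c], [Y → . C Y c], [Y → . c Y c], [Y → . e *], [Y → .], [Y' → . Y] }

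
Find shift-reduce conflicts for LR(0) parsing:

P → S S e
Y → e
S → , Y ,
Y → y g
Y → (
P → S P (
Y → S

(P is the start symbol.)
A shift-reduce conflict occurs when an LR(0) state has both:
  - a complete (reduce) item [A → α .] (dot at the end), and
  - a shift item [B → β . c γ] (dot before a terminal).

Augment with P' → P and build the canonical LR(0) collection (I0 = CLOSURE({[P' → . P]}), then GOTO on every symbol after a dot until no new states appear). It has 15 states:
  I0: { [P → . S P (], [P → . S S e], [P' → . P], [S → . , Y ,] }  — shift
  I1: { [S → , . Y ,], [S → . , Y ,], [Y → . (], [Y → . S], [Y → . e], [Y → . y g] }  — shift
  I2: { [P' → P .] }  — accept
  I3: { [P → . S P (], [P → . S S e], [P → S . P (], [P → S . S e], [S → . , Y ,] }  — shift
  I4: { [P → S P . (] }  — shift
  I5: { [P → . S P (], [P → . S S e], [P → S . P (], [P → S . S e], [P → S S . e], [S → . , Y ,] }  — shift
  I6: { [P → S S e .] }  — reduce
  I7: { [P → S P ( .] }  — reduce
  I8: { [Y → ( .] }  — reduce
  I9: { [Y → S .] }  — reduce
  I10: { [S → , Y . ,] }  — shift
  I11: { [Y → e .] }  — reduce
  I12: { [Y → y . g] }  — shift
  I13: { [Y → y g .] }  — reduce
  I14: { [S → , Y , .] }  — reduce

No state contains both a complete item and a shift item.

Answer: No shift-reduce conflicts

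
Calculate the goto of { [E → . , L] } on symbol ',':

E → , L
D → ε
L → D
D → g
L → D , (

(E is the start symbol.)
{ [D → . g], [D → .], [E → , . L], [L → . D , (], [L → . D] }

GOTO(I, ',') = CLOSURE({ [A → αX.β] : [A → α.Xβ] ∈ I, X = ',' })

Items with dot before ',', with the dot advanced:
  [E → . , L] → [E → , . L]
Closure of the advanced items:
  [E → , . L] has the dot before L: add [L → . D], [L → . D , (]
  [L → . D] has the dot before D: add [D → .], [D → . g]

GOTO = { [D → . g], [D → .], [E → , . L], [L → . D , (], [L → . D] }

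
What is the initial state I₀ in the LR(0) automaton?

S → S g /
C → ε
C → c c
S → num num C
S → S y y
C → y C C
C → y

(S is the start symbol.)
{ [S → . S g /], [S → . S y y], [S → . num num C], [S' → . S] }

First, augment the grammar with S' → S
I₀ = CLOSURE({ [S' → . S] }):
  [S' → . S] has the dot before S: add [S → . S g /], [S → . num num C], [S → . S y y]
No further items can be added.

I₀ = { [S → . S g /], [S → . S y y], [S → . num num C], [S' → . S] }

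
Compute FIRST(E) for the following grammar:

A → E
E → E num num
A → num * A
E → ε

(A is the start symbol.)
{ 'num', ε }

To compute FIRST(E), examine every production with E on the left-hand side, reading each right-hand side left to right until a non-nullable symbol is reached.

From E → E num num:
  - E is the symbol being defined: contributes nothing new
    E is nullable, so continue to the next symbol
  - num is a terminal: add 'num' and stop
From E → ε:
  - ε-production, so ε ∈ FIRST(E)

Collecting: FIRST(E) = { 'num', ε }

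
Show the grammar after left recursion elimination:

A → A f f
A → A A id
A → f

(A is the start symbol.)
A → f A'
A' → f f A'
A' → A id A'
A' → ε

A is directly left-recursive. The standard transformation for
  A → A α₁ | ... | A α_m | β₁ | ... | β_n
is
  A  → β₁ A' | ... | β_n A'
  A' → α₁ A' | ... | α_m A' | ε

A → f becomes A → f A'
A → A f f becomes A' → f f A'
A → A A id becomes A' → A id A'
Add A' → ε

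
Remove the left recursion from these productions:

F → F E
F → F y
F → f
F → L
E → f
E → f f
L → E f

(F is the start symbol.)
F is directly left-recursive. The standard transformation for
  A → A α₁ | ... | A α_m | β₁ | ... | β_n
is
  A  → β₁ A' | ... | β_n A'
  A' → α₁ A' | ... | α_m A' | ε

F → f becomes F → f F'
F → L becomes F → L F'
F → F E becomes F' → E F'
F → F y becomes F' → y F'
Add F' → ε

Productions for other non-terminals are unchanged:
  E → f
  E → f f
  L → E f

Resulting grammar:
F → f F'
F → L F'
F' → E F'
F' → y F'
F' → ε
E → f
E → f f
L → E f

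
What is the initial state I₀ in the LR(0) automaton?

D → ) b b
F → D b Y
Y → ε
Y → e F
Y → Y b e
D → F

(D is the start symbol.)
{ [D → . ) b b], [D → . F], [D' → . D], [F → . D b Y] }

First, augment the grammar with D' → D
I₀ = CLOSURE({ [D' → . D] }):
  [D' → . D] has the dot before D: add [D → . ) b b], [D → . F]
  [D → . F] has the dot before F: add [F → . D b Y]
No further items can be added.

I₀ = { [D → . ) b b], [D → . F], [D' → . D], [F → . D b Y] }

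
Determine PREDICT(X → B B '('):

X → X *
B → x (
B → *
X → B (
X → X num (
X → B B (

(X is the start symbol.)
{ '*', 'x' }

PREDICT(X → B B '(') = (FIRST(RHS) \ {ε}) ∪ (FOLLOW(X) if ε ∈ FIRST(RHS), i.e. RHS ⇒* ε)
FIRST(B) = { '*', 'x' }
FIRST(B B '(') = { '*', 'x' }
ε ∉ FIRST(B B '('), so FOLLOW(X) is not added.
PREDICT(X → B B '(') = { '*', 'x' }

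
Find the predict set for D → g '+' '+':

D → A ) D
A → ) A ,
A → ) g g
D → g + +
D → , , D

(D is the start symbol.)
{ 'g' }

PREDICT(D → g '+' '+') = (FIRST(RHS) \ {ε}) ∪ (FOLLOW(D) if ε ∈ FIRST(RHS), i.e. RHS ⇒* ε)
FIRST(g '+' '+') = { 'g' }
ε ∉ FIRST(g '+' '+'), so FOLLOW(D) is not added.
PREDICT(D → g '+' '+') = { 'g' }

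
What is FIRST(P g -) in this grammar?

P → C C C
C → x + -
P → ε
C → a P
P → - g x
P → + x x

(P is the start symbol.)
FIRST sets of the non-terminals involved (from the grammar, by fixed-point iteration):
  FIRST(P) = { '+', '-', 'a', 'x', ε }

To compute FIRST(P g -), process the symbols left to right:
Symbol P is a non-terminal. Add FIRST(P) \ {ε} = { '+', '-', 'a', 'x' }
P is nullable (ε ∈ FIRST(P)), continue to the next symbol.
Symbol g is a terminal. Add 'g' and stop.
FIRST(P g -) = { '+', '-', 'a', 'g', 'x' }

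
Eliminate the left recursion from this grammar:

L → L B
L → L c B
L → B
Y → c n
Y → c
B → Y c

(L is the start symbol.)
L is directly left-recursive. The standard transformation for
  A → A α₁ | ... | A α_m | β₁ | ... | β_n
is
  A  → β₁ A' | ... | β_n A'
  A' → α₁ A' | ... | α_m A' | ε

L → B becomes L → B L'
L → L B becomes L' → B L'
L → L c B becomes L' → c B L'
Add L' → ε

Productions for other non-terminals are unchanged:
  Y → c n
  Y → c
  B → Y c

Resulting grammar:
L → B L'
L' → B L'
L' → c B L'
L' → ε
Y → c n
Y → c
B → Y c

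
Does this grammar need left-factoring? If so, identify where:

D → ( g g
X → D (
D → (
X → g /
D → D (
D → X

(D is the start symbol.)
Left-factoring is needed when two productions for the same non-terminal
share a common prefix on the right-hand side.

Productions for D:
  D → ( g g
  D → (
  D → D (
  D → X
Productions for X:
  X → D (
  X → g /

Found common prefix '(' in productions for D

Answer: Yes, D has productions with common prefix '('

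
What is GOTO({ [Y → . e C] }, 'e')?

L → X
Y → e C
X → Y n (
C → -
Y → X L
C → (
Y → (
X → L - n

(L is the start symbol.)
{ [C → . (], [C → . -], [Y → e . C] }

GOTO(I, 'e') = CLOSURE({ [A → αX.β] : [A → α.Xβ] ∈ I, X = 'e' })

Items with dot before 'e', with the dot advanced:
  [Y → . e C] → [Y → e . C]
Closure of the advanced items:
  [Y → e . C] has the dot before C: add [C → . -], [C → . (]

GOTO = { [C → . (], [C → . -], [Y → e . C] }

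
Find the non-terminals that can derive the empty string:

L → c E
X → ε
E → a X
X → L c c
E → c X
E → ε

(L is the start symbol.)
A non-terminal is nullable if it can derive ε (the empty string): either it has an ε-production, or it has a production whose right-hand side consists entirely of nullable non-terminals.

ε-productions: X → ε, E → ε
So X, E are immediately nullable.
No further non-terminal can be added: every production for the remaining non-terminals contains a terminal or a non-nullable non-terminal.
Nullable = { 'E', 'X' }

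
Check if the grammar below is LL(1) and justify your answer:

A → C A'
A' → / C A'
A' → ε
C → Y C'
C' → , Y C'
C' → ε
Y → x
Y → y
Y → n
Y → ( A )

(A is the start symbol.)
Yes, the grammar is LL(1).

A grammar is LL(1) if for each non-terminal N with multiple productions, the predict sets of those productions are pairwise disjoint, where PREDICT(N → α) = (FIRST(α) \ {ε}) ∪ (FOLLOW(N) if α ⇒* ε).

Relevant sets:
  FOLLOW(A') = { $, ')' }
  FOLLOW(C') = { $, ')', '/' }

For A':
  PREDICT(A' → '/' C A') = { '/' }
  PREDICT(A' → ε) = { $, ')' }
For C':
  PREDICT(C' → ',' Y C') = { ',' }
  PREDICT(C' → ε) = { $, ')', '/' }
For Y:
  PREDICT(Y → x) = { 'x' }
  PREDICT(Y → y) = { 'y' }
  PREDICT(Y → n) = { 'n' }
  PREDICT(Y → '(' A ')') = { '(' }
A, C have a single production, so nothing to check there.

All predict sets are disjoint. The grammar IS LL(1).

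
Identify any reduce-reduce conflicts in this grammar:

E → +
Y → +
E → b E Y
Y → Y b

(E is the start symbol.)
A reduce-reduce conflict occurs when an LR(0) state has two complete items [A → α .] and [B → β .] — both call for a reduction, and with no lookahead the parser cannot choose between them.

Augment with E' → E and build the canonical LR(0) collection (I0 = CLOSURE({[E' → . E]}), then GOTO on every symbol after a dot until no new states appear). It has 8 states:
  I0: { [E → . +], [E → . b E Y], [E' → . E] }  — shift
  I1: { [E → + .] }  — reduce
  I2: { [E' → E .] }  — accept
  I3: { [E → . +], [E → . b E Y], [E → b . E Y] }  — shift
  I4: { [E → b E . Y], [Y → . +], [Y → . Y b] }  — shift
  I5: { [Y → + .] }  — reduce
  I6: { [E → b E Y .], [Y → Y . b] }  — shift, reduce
  I7: { [Y → Y b .] }  — reduce

No state contains more than one complete item.

Answer: No reduce-reduce conflicts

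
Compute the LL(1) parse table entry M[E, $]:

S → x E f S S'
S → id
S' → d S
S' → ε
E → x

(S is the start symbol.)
To find M[E, $], we find productions for E where $ is in the predict set (PREDICT(N → α) = (FIRST(α) \ {ε}) ∪ (FOLLOW(N) if α ⇒* ε)).

E → x: PREDICT = { 'x' }

M[E, $] is empty (no production applies)

Answer: Empty (error entry)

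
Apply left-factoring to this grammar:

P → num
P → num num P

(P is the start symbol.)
P → num P'
P' → ε
P' → num P

Left-factoring transforms A → αβ₁ | αβ₂ into A → αA' and A' → β₁ | β₂
(α is the longest common prefix among the alternatives). Repeat until
no nonterminal has two alternatives with a common prefix.

Round 1: P has alternatives sharing prefix 'num'. Introduce P': P → num P'
  Add: P' → ε
  Add: P' → num P

No remaining common prefixes — done.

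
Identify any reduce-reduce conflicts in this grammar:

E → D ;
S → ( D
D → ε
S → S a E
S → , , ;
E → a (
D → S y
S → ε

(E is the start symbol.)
Yes — I0: [D → .] vs [S → .]; I1: [D → .] vs [S → .]; I8: [D → .] vs [S → .]

Augment with E' → E and build the canonical LR(0) collection (I0 = CLOSURE({[E' → . E]}), then GOTO on every symbol after a dot until no new states appear). It has 15 states:
  I0: { [D → . S y], [D → .], [E → . D ;], [E → . a (], [E' → . E], [S → . ( D], [S → . , , ;], [S → . S a E], [S → .] }  — shift, 2 reduces
  I1: { [D → . S y], [D → .], [S → ( . D], [S → . ( D], [S → . , , ;], [S → . S a E], [S → .] }  — shift, 2 reduces
  I2: { [S → , . , ;] }  — shift
  I3: { [E → D . ;] }  — shift
  I4: { [E' → E .] }  — accept
  I5: { [D → S . y], [S → S . a E] }  — shift
  I6: { [E → a . (] }  — shift
  I7: { [E → a ( .] }  — reduce
  I8: { [D → . S y], [D → .], [E → . D ;], [E → . a (], [S → . ( D], [S → . , , ;], [S → . S a E], [S → .], [S → S a . E] }  — shift, 2 reduces
  I9: { [D → S y .] }  — reduce
  I10: { [S → S a E .] }  — reduce
  I11: { [E → D ; .] }  — reduce
  I12: { [S → , , . ;] }  — shift
  I13: { [S → , , ; .] }  — reduce
  I14: { [S → ( D .] }  — reduce

I0 contains complete items [D → .], [S → .] — reduce-reduce conflict.
I1 contains complete items [D → .], [S → .] — reduce-reduce conflict.
I8 contains complete items [D → .], [S → .] — reduce-reduce conflict.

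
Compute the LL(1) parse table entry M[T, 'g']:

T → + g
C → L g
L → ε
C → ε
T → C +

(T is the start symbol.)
To find M[T, 'g'], we find productions for T where 'g' is in the predict set (PREDICT(N → α) = (FIRST(α) \ {ε}) ∪ (FOLLOW(N) if α ⇒* ε)).

Relevant sets:
  FIRST(C) = { 'g', ε }

T → + g: PREDICT = { '+' }
T → C +: PREDICT = { '+', 'g' }
  'g' is in predict set, so this production goes in M[T, 'g']

M[T, 'g'] = T → C +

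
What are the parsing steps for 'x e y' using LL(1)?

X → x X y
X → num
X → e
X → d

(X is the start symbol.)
Stack is shown with the top on the left.

Stack    Input    Action
------------------------
X $      x e y $  output X → x X y
x X y $  x e y $  match 'x'
X y $    e y $    output X → e
e y $    e y $    match 'e'
y $      y $      match 'y'
$        $        accept

The string is accepted.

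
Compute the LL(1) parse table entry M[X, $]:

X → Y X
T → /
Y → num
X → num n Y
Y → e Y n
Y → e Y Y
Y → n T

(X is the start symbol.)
To find M[X, $], we find productions for X where $ is in the predict set (PREDICT(N → α) = (FIRST(α) \ {ε}) ∪ (FOLLOW(N) if α ⇒* ε)).

Relevant sets:
  FIRST(Y) = { 'e', 'n', 'num' }

X → Y X: PREDICT = { 'e', 'n', 'num' }
X → num n Y: PREDICT = { 'num' }

M[X, $] is empty (no production applies)

Answer: Empty (error entry)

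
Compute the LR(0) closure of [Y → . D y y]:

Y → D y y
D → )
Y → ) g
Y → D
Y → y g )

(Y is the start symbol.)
{ [D → . )], [Y → . D y y] }

Start with: [Y → . D y y]
  [Y → . D y y] has the dot before D: add [D → . )]
No further items can be added.

CLOSURE = { [D → . )], [Y → . D y y] }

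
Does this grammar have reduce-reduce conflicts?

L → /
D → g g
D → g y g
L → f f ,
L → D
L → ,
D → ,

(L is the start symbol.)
Yes — I1: [D → , .] vs [L → , .]

A reduce-reduce conflict occurs when an LR(0) state has two complete items [A → α .] and [B → β .] — both call for a reduction, and with no lookahead the parser cannot choose between them.

Augment with L' → L and build the canonical LR(0) collection (I0 = CLOSURE({[L' → . L]}), then GOTO on every symbol after a dot until no new states appear). It has 12 states:
  I0: { [D → . ,], [D → . g g], [D → . g y g], [L → . ,], [L → . /], [L → . D], [L → . f f ,], [L' → . L] }  — shift
  I1: { [D → , .], [L → , .] }  — 2 reduces
  I2: { [L → / .] }  — reduce
  I3: { [L → D .] }  — reduce
  I4: { [L' → L .] }  — accept
  I5: { [L → f . f ,] }  — shift
  I6: { [D → g . g], [D → g . y g] }  — shift
  I7: { [D → g g .] }  — reduce
  I8: { [D → g y . g] }  — shift
  I9: { [D → g y g .] }  — reduce
  I10: { [L → f f . ,] }  — shift
  I11: { [L → f f , .] }  — reduce

I1 contains complete items [D → , .], [L → , .] — reduce-reduce conflict.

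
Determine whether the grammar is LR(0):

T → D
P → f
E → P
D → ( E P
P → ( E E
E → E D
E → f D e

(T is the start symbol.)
No. Shift-reduce conflict between [P → f .] and [D → . ( E P]

A grammar is LR(0) if no state in the canonical LR(0) collection has:
  - both a shift item (dot before a terminal) and a complete item (shift-reduce conflict), or
  - two or more complete items (reduce-reduce conflict; the accept item [T' → T .] counts as a complete item here).

Augment with T' → T and build the canonical LR(0) collection (I0 = CLOSURE({[T' → . T]}), then GOTO on every symbol after a dot until no new states appear). It has 18 states:
  I0: { [D → . ( E P], [T → . D], [T' → . T] }  — shift
  I1: { [D → ( . E P], [E → . E D], [E → . P], [E → . f D e], [P → . ( E E], [P → . f] }  — shift
  I2: { [T → D .] }  — reduce
  I3: { [T' → T .] }  — accept
  I4: { [E → . E D], [E → . P], [E → . f D e], [P → ( . E E], [P → . ( E E], [P → . f] }  — shift
  I5: { [D → ( E . P], [D → . ( E P], [E → E . D], [P → . ( E E], [P → . f] }  — shift
  I6: { [E → P .] }  — reduce
  I7: { [D → . ( E P], [E → f . D e], [P → f .] }  — shift, reduce
  I8: { [E → f D . e] }  — shift
  I9: { [E → f D e .] }  — reduce
  I10: { [D → ( . E P], [E → . E D], [E → . P], [E → . f D e], [P → ( . E E], [P → . ( E E], [P → . f] }  — shift
  I11: { [E → E D .] }  — reduce
  I12: { [D → ( E P .] }  — reduce
  I13: { [P → f .] }  — reduce
  I14: { [D → ( E . P], [D → . ( E P], [E → . E D], [E → . P], [E → . f D e], [E → E . D], [P → ( E . E], [P → . ( E E], [P → . f] }  — shift
  I15: { [D → . ( E P], [E → E . D], [P → ( E E .] }  — shift, reduce
  I16: { [D → ( E P .], [E → P .] }  — 2 reduces
  I17: { [D → . ( E P], [E → . E D], [E → . P], [E → . f D e], [E → E . D], [P → ( E . E], [P → . ( E E], [P → . f] }  — shift

Conflict in state I7:
  Shift-reduce conflict between [P → f .] and [D → . ( E P]
So the grammar is NOT LR(0).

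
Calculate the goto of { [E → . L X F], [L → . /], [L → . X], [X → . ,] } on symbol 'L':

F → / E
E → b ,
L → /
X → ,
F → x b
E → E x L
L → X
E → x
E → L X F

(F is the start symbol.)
{ [E → L . X F], [X → . ,] }

GOTO(I, 'L') = CLOSURE({ [A → αX.β] : [A → α.Xβ] ∈ I, X = 'L' })

Items with dot before 'L', with the dot advanced:
  [E → . L X F] → [E → L . X F]
Closure of the advanced items:
  [E → L . X F] has the dot before X: add [X → . ,]

GOTO = { [E → L . X F], [X → . ,] }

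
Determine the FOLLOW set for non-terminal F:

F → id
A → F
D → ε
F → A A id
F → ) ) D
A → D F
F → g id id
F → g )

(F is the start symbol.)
F is the start symbol, so $ ∈ FOLLOW(F).
In A → F: F is at the end, add FOLLOW(A)
In A → D F: F is at the end, add FOLLOW(A)

The FOLLOW sets referred to above (computed the same way, to a fixed point):
  FOLLOW(A) = { ')', 'g', 'id' }

Taking the union: FOLLOW(F) = { $, ')', 'g', 'id' }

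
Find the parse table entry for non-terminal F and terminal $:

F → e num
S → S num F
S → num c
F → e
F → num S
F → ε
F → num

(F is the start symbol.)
F → ε

To find M[F, $], we find productions for F where $ is in the predict set (PREDICT(N → α) = (FIRST(α) \ {ε}) ∪ (FOLLOW(N) if α ⇒* ε)).

Relevant sets:
  FOLLOW(F) = { $, 'num' }

F → e num: PREDICT = { 'e' }
F → e: PREDICT = { 'e' }
F → num S: PREDICT = { 'num' }
F → ε: PREDICT = { $, 'num' }
  $ is in predict set, so this production goes in M[F, $]
F → num: PREDICT = { 'num' }

M[F, $] = F → ε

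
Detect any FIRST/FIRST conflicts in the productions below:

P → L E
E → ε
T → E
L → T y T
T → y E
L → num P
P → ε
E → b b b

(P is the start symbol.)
No FIRST/FIRST conflicts.

A FIRST/FIRST conflict occurs when two productions N → α and N → β for the same non-terminal have FIRST(α) ∩ FIRST(β) ≠ ∅ (with ε ∈ FIRST of a nullable right-hand side, so two nullable alternatives also conflict).

FIRST sets of the non-terminals at (or reachable through a nullable prefix from) the front of some alternative:
  FIRST(L) = { 'b', 'num', 'y' }
  FIRST(E) = { 'b', ε }
  FIRST(T) = { 'b', 'y', ε }

Productions for P:
  P → L E: FIRST = { 'b', 'num', 'y' }
  P → ε: FIRST = { ε }
Productions for E:
  E → ε: FIRST = { ε }
  E → b b b: FIRST = { 'b' }
Productions for T:
  T → E: FIRST = { 'b', ε }
  T → y E: FIRST = { 'y' }
Productions for L:
  L → T y T: FIRST = { 'b', 'y' }
  L → num P: FIRST = { 'num' }

All alternatives of each non-terminal have pairwise disjoint FIRST sets.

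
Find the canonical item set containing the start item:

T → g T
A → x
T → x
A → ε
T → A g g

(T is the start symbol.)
{ [A → . x], [A → .], [T → . A g g], [T → . g T], [T → . x], [T' → . T] }

First, augment the grammar with T' → T
I₀ = CLOSURE({ [T' → . T] }):
  [T' → . T] has the dot before T: add [T → . g T], [T → . x], [T → . A g g]
  [T → . A g g] has the dot before A: add [A → . x], [A → .]
No further items can be added.

I₀ = { [A → . x], [A → .], [T → . A g g], [T → . g T], [T → . x], [T' → . T] }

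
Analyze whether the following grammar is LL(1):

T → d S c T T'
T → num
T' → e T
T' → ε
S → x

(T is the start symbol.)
No. Predict set conflict for T': { 'e' }

Relevant sets:
  FOLLOW(T') = { $, 'e' }

For T:
  PREDICT(T → d S c T T') = { 'd' }
  PREDICT(T → num) = { 'num' }
For T':
  PREDICT(T' → e T) = { 'e' }
  PREDICT(T' → ε) = { $, 'e' }
S has a single production, so nothing to check there.

Conflict found: Predict set conflict for T': { 'e' }
The grammar is NOT LL(1).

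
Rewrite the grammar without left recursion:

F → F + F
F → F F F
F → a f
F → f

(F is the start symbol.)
F is directly left-recursive. The standard transformation for
  A → A α₁ | ... | A α_m | β₁ | ... | β_n
is
  A  → β₁ A' | ... | β_n A'
  A' → α₁ A' | ... | α_m A' | ε

F → a f becomes F → a f F'
F → f becomes F → f F'
F → F + F becomes F' → + F F'
F → F F F becomes F' → F F F'
Add F' → ε

Resulting grammar:
F → a f F'
F → f F'
F' → + F F'
F' → F F F'
F' → ε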